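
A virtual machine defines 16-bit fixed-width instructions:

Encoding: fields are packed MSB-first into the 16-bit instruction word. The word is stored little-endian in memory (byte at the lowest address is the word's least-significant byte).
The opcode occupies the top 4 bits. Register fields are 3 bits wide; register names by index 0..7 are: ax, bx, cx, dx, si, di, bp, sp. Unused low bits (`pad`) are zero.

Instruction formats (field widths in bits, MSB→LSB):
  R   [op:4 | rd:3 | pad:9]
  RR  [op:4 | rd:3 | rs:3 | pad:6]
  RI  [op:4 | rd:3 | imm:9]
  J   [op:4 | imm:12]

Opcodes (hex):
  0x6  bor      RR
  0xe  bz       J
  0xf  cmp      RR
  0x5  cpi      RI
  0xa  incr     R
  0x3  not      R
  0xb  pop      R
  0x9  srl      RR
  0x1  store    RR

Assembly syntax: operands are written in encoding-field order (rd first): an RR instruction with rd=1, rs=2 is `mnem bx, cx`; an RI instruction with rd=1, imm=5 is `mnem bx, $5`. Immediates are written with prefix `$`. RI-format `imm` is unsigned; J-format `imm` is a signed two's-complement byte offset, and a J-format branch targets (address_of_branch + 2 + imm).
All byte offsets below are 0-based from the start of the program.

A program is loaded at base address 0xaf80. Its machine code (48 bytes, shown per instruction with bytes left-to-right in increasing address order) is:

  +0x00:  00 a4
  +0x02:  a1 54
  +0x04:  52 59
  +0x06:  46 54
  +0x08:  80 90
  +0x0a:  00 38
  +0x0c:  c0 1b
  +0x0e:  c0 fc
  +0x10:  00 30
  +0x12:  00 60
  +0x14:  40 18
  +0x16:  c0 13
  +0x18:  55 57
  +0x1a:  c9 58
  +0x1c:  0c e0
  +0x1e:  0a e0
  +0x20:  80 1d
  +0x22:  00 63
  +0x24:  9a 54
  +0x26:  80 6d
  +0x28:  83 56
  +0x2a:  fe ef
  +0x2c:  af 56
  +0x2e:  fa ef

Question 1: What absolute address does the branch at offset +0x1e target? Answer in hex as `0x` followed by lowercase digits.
0xafaa

+0x1e: 0a e0 ⇒ word 0xe00a (little)
  top 4b → 0xe → bz [J]
  imm@[11:0]=0xa ⇒ $10
  target = base 0xaf80 + off 0x1e + 2 + imm 10 = 0xafaa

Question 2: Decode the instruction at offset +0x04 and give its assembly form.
cpi si, $338

off 0x04: read 52 59 as little → 0x5952
  top 4b → 0x5 → cpi [RI]
  rd: (w>>9)&0x7=0x4 → si
  imm: (w>>0)&0x1ff=0x152 → $338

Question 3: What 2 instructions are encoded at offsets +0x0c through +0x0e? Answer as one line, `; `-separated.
store di, sp; cmp bp, dx

+0x0c: c0 1b ⇒ word 0x1bc0 (little)
  op=0x1bc0>>12=0x1 ⇒ store (RR)
  rd: (w>>9)&0x7=0x5 → di
  rs: (w>>6)&0x7=0x7 → sp
+0x0e: c0 fc ⇒ word 0xfcc0 (little)
  op=0xfcc0>>12=0xf ⇒ cmp (RR)
  rd: (w>>9)&0x7=0x6 → bp
  rs: (w>>6)&0x7=0x3 → dx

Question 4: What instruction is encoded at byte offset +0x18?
cpi dx, $341

off 0x18: read 55 57 as little → 0x5755
  op=0x5755>>12=0x5 ⇒ cpi (RI)
  rd@[11:9]=0x3 ⇒ dx
  imm@[8:0]=0x155 ⇒ $341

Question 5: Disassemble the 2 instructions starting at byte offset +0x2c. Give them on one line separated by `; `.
cpi dx, $175; bz $-6

+0x2c: af 56 ⇒ word 0x56af (little)
  op=0x56af>>12=0x5 ⇒ cpi (RI)
  [11:9] rd=3 = dx
  [8:0] imm=175 = $175
+0x2e: fa ef ⇒ word 0xeffa (little)
  op=0xeffa>>12=0xe ⇒ bz (J)
  [11:0] imm=4090 (s12→-6) = $-6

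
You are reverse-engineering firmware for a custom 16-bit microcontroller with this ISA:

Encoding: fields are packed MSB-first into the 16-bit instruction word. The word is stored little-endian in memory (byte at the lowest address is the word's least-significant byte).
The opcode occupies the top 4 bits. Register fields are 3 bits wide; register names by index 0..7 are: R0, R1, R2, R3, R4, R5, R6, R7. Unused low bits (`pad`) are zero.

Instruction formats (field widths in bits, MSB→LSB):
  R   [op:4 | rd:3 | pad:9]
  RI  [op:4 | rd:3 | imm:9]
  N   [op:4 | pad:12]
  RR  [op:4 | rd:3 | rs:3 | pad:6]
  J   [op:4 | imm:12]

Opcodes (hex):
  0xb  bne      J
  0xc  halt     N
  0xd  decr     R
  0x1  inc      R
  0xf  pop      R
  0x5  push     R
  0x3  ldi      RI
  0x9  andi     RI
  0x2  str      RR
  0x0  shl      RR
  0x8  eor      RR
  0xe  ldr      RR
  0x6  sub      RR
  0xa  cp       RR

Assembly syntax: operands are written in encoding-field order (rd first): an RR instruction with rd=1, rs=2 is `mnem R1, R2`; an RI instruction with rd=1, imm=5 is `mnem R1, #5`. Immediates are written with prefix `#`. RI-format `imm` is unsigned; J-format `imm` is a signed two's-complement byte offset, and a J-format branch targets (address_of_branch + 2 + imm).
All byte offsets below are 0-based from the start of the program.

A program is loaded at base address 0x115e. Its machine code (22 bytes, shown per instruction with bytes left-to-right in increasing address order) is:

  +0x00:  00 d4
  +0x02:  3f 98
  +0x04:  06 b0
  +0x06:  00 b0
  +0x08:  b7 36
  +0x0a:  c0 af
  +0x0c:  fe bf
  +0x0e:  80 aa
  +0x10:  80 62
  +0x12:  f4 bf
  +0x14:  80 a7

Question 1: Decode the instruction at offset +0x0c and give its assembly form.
bne #-2

@+0c  little-endian(fe bf) = 0xbffe
  top 4b → 0xb → bne [J]
  [11:0] imm=4094 (s12→-2) = #-2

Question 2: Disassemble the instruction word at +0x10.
sub R1, R2

+0x10: 80 62 ⇒ word 0x6280 (little)
  opcode bits[15:12]=0x6: sub/RR
  rd@[11:9]=0x1 ⇒ R1
  rs@[8:6]=0x2 ⇒ R2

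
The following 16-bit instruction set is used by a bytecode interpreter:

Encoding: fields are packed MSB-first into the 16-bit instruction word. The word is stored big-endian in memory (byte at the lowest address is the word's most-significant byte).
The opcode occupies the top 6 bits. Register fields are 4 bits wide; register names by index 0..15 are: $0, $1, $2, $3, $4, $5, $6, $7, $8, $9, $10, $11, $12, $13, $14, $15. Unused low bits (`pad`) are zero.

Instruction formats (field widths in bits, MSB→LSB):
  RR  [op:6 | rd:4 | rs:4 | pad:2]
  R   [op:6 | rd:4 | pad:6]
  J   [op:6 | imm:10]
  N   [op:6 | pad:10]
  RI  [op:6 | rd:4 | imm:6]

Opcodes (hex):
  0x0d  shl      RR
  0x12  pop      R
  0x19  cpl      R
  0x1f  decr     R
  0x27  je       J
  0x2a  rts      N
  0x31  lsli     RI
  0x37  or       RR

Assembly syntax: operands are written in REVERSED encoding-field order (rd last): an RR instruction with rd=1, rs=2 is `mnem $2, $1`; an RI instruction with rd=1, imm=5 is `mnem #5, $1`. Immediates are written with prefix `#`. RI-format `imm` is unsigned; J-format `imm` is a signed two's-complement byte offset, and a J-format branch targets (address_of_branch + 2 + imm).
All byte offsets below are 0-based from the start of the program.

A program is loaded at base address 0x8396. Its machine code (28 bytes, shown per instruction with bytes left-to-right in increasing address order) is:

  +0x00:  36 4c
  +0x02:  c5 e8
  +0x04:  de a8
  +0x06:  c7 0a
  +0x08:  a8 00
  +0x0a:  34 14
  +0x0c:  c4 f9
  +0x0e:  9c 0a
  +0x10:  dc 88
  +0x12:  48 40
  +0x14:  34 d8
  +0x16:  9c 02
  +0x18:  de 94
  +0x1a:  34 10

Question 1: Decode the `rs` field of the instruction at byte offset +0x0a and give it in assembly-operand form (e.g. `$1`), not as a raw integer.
$5

[0a] 34 14 → 0x3414
  opcode bits[15:10]=0xd: shl/RR
  rd: (w>>6)&0xf=0x0 → $0
  rs: (w>>2)&0xf=0x5 → $5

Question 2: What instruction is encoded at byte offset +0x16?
@+16  big-endian(9c 02) = 0x9c02
  top 6b → 0x27 → je [J]
  imm@[9:0]=0x2 ⇒ #2

je #2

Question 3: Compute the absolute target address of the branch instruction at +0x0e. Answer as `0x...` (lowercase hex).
[0e] 9c 0a → 0x9c0a
  top 6b → 0x27 → je [J]
  imm@[9:0]=0xa ⇒ #10
  target = base 0x8396 + off 0x0e + 2 + imm 10 = 0x83b0

0x83b0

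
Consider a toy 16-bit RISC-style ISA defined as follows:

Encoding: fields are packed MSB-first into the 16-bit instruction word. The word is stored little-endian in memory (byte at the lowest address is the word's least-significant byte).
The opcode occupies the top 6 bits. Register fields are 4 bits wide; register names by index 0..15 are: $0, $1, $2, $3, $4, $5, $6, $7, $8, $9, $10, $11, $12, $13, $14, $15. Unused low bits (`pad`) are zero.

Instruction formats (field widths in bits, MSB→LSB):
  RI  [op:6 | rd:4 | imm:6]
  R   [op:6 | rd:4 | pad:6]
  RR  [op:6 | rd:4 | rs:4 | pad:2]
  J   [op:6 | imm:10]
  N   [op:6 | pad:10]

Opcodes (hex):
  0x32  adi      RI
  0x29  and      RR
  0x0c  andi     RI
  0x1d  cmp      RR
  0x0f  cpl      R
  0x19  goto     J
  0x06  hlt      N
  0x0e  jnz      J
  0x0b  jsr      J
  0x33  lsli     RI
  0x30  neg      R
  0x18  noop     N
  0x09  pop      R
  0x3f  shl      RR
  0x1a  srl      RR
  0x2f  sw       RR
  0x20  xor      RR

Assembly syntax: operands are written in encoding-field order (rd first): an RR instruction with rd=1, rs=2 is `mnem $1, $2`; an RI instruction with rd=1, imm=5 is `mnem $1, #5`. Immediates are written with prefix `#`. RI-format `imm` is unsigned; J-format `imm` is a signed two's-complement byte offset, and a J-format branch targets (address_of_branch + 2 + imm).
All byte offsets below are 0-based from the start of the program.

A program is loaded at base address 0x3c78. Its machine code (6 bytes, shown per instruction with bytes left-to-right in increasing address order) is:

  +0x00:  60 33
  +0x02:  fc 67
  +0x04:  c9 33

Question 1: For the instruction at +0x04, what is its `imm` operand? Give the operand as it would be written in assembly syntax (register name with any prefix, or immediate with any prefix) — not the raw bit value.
off 0x04: read c9 33 as little → 0x33c9
  opcode bits[15:10]=0xc: andi/RI
  [9:6] rd=15 = $15
  [5:0] imm=9 = #9

#9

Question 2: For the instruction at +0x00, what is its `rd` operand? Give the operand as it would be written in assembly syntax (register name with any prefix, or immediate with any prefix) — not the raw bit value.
$13

+0x00: 60 33 ⇒ word 0x3360 (little)
  opcode bits[15:10]=0xc: andi/RI
  [9:6] rd=13 = $13
  [5:0] imm=32 = #32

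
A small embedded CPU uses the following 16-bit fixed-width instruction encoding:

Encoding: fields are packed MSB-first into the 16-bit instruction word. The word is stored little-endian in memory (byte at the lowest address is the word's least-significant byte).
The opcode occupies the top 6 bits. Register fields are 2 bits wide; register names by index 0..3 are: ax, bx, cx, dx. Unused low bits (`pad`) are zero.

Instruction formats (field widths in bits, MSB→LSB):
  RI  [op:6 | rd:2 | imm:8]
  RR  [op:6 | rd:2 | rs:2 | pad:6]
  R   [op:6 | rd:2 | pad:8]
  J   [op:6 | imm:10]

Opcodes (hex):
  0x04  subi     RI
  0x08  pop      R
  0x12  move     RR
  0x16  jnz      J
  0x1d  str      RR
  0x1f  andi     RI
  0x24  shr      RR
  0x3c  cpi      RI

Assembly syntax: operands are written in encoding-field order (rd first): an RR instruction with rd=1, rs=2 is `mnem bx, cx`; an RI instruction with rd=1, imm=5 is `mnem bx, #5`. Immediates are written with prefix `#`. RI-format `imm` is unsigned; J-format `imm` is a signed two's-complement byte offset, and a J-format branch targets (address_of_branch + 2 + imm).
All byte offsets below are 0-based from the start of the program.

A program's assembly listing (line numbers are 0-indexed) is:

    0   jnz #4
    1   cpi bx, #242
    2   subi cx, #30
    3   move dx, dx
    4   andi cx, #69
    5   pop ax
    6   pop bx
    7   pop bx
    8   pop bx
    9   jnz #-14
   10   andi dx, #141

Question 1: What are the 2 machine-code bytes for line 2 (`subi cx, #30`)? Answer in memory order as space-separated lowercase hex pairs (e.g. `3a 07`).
L2: subi op=0x4:6|rd=2:2|imm=30:8 ⇒ 0x121e ⇒ little 1e 12

1e 12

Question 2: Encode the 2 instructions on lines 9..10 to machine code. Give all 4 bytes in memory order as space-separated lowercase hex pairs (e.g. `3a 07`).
f2 5b 8d 7f

line 9 (jnz): pack op=0x16:6|imm=-14:10 = 0x5bf2; little→ f2 5b
line 10 (andi): pack op=0x1f:6|rd=3:2|imm=141:8 = 0x7f8d; little→ 8d 7f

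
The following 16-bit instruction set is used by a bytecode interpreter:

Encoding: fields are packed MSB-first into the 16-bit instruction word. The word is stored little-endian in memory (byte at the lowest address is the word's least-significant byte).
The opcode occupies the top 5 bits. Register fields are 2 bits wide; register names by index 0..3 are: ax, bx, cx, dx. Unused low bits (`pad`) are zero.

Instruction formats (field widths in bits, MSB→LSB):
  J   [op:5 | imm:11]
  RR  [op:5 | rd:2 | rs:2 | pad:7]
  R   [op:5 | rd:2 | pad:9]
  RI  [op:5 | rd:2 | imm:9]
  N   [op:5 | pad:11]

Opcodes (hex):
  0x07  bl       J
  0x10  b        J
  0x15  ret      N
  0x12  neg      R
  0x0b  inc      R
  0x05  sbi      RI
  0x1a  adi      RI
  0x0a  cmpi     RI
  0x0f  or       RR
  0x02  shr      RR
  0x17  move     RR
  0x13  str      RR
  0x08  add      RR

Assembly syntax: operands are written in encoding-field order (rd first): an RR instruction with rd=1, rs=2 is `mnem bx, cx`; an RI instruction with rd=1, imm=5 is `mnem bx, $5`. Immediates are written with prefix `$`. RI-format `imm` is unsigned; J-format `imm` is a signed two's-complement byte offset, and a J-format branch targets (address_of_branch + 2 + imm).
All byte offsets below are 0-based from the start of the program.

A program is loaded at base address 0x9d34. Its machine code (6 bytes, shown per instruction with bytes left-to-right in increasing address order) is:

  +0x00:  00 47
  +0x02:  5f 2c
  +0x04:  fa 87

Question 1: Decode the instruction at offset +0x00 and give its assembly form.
add dx, cx

[00] 00 47 → 0x4700
  opcode bits[15:11]=0x8: add/RR
  rd: (w>>9)&0x3=0x3 → dx
  rs: (w>>7)&0x3=0x2 → cx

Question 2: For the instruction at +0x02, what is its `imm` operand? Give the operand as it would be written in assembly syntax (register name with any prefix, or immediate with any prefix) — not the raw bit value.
+0x02: 5f 2c ⇒ word 0x2c5f (little)
  top 5b → 0x5 → sbi [RI]
  [10:9] rd=2 = cx
  [8:0] imm=95 = $95

$95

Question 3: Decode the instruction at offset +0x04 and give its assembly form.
off 0x04: read fa 87 as little → 0x87fa
  opcode bits[15:11]=0x10: b/J
  imm: (w>>0)&0x7ff=0x7fa (s11→-6) → $-6

b $-6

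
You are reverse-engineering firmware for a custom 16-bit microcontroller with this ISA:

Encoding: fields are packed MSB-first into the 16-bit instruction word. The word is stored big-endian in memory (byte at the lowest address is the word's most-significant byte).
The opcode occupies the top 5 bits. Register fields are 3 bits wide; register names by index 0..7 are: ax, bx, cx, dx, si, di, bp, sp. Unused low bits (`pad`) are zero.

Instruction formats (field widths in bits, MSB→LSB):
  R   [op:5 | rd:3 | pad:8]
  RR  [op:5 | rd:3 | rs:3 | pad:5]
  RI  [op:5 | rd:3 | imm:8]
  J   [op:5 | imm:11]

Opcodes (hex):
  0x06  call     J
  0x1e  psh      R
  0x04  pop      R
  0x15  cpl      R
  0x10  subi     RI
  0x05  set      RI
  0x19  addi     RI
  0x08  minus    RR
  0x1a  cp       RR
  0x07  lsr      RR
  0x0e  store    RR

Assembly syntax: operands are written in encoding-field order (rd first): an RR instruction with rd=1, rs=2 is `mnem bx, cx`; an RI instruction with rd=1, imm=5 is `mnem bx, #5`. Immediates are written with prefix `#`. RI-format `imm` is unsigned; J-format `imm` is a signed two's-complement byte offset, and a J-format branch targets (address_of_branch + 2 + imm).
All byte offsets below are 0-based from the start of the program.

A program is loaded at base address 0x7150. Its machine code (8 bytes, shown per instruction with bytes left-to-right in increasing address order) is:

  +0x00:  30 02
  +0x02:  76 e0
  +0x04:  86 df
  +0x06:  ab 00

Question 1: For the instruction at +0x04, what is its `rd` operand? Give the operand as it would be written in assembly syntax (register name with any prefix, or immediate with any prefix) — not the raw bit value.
bp

[04] 86 df → 0x86df
  opcode bits[15:11]=0x10: subi/RI
  rd: (w>>8)&0x7=0x6 → bp
  imm: (w>>0)&0xff=0xdf → #223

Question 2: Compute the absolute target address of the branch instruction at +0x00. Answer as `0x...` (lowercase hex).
0x7154

@+00  big-endian(30 02) = 0x3002
  top 5b → 0x6 → call [J]
  imm@[10:0]=0x2 ⇒ #2
  target = base 0x7150 + off 0x00 + 2 + imm 2 = 0x7154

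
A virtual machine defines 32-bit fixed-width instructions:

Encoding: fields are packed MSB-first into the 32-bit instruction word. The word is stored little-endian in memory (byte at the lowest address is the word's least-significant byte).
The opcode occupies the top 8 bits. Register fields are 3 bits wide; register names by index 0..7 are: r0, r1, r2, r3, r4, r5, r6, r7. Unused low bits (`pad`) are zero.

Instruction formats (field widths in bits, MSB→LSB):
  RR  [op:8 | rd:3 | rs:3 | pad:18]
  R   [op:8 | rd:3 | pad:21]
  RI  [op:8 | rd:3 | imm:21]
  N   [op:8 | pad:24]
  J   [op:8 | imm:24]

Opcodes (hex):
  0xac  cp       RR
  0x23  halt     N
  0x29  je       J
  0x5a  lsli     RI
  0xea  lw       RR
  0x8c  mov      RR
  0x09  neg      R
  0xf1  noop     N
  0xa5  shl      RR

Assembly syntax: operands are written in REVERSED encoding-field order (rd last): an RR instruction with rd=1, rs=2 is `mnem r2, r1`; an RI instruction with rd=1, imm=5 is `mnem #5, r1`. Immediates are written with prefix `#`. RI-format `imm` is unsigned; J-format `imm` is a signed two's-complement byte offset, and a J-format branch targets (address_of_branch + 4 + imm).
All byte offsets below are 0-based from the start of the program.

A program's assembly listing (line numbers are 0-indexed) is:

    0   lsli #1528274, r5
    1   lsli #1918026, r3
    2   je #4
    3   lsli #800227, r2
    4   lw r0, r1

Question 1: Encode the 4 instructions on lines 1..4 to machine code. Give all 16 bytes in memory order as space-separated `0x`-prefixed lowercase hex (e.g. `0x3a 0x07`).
1. lsli fields op=0x5a:8|rd=3:3|imm=1918026:21 → word 5a7d444ah → 4a 44 7d 5a
2. je fields op=0x29:8|imm=4:24 → word 29000004h → 04 00 00 29
3. lsli fields op=0x5a:8|rd=2:3|imm=800227:21 → word 5a4c35e3h → e3 35 4c 5a
4. lw fields op=0xea:8|rd=1:3|rs=0:3|pad=0:18 → word ea200000h → 00 00 20 ea

0x4a 0x44 0x7d 0x5a 0x04 0x00 0x00 0x29 0xe3 0x35 0x4c 0x5a 0x00 0x00 0x20 0xea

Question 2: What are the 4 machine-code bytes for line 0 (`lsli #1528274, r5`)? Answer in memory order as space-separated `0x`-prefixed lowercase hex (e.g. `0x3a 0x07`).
0. lsli fields op=0x5a:8|rd=5:3|imm=1528274:21 → word 5ab751d2h → d2 51 b7 5a

0xd2 0x51 0xb7 0x5a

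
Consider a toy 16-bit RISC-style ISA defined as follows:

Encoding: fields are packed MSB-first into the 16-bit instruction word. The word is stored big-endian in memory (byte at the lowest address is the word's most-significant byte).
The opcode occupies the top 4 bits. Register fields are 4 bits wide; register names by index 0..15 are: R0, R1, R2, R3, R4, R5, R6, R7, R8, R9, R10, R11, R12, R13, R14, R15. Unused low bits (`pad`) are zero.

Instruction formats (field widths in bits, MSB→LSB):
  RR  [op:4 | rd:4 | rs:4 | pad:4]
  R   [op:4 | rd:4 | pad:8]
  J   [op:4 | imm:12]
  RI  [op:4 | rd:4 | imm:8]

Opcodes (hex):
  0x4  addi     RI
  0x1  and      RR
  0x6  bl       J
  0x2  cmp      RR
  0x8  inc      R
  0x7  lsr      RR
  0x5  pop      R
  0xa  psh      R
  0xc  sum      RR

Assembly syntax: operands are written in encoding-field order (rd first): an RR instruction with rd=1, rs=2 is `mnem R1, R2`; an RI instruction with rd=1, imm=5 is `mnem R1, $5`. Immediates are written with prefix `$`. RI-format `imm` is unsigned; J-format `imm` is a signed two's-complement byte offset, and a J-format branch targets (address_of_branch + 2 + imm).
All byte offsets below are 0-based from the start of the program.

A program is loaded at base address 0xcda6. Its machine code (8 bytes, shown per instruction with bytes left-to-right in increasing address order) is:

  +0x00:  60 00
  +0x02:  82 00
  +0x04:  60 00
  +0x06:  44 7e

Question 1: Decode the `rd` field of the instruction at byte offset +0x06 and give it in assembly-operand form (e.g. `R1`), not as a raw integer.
+0x06: 44 7e ⇒ word 0x447e (big)
  opcode bits[15:12]=0x4: addi/RI
  rd: (w>>8)&0xf=0x4 → R4
  imm: (w>>0)&0xff=0x7e → $126

R4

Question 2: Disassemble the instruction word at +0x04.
@+04  big-endian(60 00) = 0x6000
  op=0x6000>>12=0x6 ⇒ bl (J)
  imm: (w>>0)&0xfff=0x0 → $0

bl $0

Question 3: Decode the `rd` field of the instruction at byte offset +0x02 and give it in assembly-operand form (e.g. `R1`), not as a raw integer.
[02] 82 00 → 0x8200
  op=0x8200>>12=0x8 ⇒ inc (R)
  rd: (w>>8)&0xf=0x2 → R2

R2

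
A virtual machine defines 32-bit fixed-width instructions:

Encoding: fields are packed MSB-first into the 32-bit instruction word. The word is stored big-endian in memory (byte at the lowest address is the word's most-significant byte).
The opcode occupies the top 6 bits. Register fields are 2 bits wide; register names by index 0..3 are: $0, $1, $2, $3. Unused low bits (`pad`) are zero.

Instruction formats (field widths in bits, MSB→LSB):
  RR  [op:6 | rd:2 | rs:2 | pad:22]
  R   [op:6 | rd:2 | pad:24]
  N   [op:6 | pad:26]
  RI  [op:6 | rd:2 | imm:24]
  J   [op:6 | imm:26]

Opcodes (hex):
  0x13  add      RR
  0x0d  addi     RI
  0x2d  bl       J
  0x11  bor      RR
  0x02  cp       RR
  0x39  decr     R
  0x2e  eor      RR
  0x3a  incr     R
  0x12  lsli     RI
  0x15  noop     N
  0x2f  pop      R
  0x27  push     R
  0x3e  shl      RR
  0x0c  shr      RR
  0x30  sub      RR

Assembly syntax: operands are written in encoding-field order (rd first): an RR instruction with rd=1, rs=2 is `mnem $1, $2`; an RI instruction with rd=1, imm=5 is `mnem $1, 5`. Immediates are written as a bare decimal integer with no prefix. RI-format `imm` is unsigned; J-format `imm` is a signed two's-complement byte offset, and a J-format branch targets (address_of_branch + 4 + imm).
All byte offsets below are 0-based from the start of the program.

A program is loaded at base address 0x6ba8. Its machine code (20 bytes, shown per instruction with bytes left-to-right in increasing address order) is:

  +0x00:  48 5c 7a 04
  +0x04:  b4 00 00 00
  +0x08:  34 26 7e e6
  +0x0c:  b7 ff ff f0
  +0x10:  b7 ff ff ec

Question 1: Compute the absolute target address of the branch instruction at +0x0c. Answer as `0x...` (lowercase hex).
0x6ba8

+0x0c: b7 ff ff f0 ⇒ word 0xb7fffff0 (big)
  opcode bits[31:26]=0x2d: bl/J
  [25:0] imm=67108848 (s26→-16) = -16
  target = base 0x6ba8 + off 0x0c + 4 + imm -16 = 0x6ba8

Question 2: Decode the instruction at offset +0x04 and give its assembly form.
+0x04: b4 00 00 00 ⇒ word 0xb4000000 (big)
  op=0xb4000000>>26=0x2d ⇒ bl (J)
  imm: (w>>0)&0x3ffffff=0x0 → 0

bl 0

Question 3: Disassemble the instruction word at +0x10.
bl -20

off 0x10: read b7 ff ff ec as big → 0xb7ffffec
  opcode bits[31:26]=0x2d: bl/J
  imm: (w>>0)&0x3ffffff=0x3ffffec (s26→-20) → -20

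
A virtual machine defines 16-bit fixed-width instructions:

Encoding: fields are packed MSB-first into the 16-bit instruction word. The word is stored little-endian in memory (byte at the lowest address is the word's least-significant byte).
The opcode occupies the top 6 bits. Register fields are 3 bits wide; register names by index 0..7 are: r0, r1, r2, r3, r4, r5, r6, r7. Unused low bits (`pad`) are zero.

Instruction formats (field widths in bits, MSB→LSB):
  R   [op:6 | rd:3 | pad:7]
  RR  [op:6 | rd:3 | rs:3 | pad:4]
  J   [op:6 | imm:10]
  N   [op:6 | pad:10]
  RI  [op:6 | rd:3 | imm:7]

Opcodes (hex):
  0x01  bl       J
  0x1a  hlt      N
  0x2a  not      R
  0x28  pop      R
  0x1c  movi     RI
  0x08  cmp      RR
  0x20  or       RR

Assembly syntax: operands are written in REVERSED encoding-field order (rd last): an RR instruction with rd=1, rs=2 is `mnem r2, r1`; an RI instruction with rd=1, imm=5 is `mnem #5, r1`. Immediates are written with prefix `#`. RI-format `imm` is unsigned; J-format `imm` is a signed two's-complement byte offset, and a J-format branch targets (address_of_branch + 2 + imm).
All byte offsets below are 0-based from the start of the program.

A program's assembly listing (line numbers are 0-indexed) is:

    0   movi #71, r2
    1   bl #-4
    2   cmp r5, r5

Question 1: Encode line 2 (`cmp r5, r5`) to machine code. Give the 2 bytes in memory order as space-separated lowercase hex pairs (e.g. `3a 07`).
line 2 (cmp): pack op=0x8:6|rd=5:3|rs=5:3|pad=0:4 = 0x22d0; little→ d0 22

d0 22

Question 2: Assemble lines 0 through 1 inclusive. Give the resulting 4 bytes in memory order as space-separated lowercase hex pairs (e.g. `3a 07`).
47 71 fc 07

line 0 (movi): pack op=0x1c:6|rd=2:3|imm=71:7 = 0x7147; little→ 47 71
line 1 (bl): pack op=0x1:6|imm=-4:10 = 0x07fc; little→ fc 07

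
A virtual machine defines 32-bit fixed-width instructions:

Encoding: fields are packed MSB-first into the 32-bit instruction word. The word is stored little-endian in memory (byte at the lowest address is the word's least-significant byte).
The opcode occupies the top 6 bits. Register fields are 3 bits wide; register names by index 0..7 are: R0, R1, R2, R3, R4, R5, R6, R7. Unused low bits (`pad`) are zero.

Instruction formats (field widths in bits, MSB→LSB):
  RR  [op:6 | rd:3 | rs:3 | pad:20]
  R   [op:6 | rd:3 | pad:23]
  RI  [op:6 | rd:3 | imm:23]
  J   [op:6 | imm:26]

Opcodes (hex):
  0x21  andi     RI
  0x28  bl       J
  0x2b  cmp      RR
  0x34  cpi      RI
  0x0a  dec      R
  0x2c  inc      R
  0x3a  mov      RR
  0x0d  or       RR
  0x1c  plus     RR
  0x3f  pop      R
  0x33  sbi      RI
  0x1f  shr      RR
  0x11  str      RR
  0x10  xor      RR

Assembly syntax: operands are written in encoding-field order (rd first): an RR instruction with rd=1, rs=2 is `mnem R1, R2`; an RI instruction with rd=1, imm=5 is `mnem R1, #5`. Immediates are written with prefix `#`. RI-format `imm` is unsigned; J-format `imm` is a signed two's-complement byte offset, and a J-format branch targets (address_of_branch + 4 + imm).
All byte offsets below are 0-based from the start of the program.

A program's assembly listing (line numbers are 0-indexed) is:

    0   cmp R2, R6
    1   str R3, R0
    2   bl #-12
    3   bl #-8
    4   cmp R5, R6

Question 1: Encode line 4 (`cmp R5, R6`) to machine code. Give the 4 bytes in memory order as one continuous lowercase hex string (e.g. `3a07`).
4. cmp fields op=0x2b:6|rd=5:3|rs=6:3|pad=0:20 → word aee00000h → 00 00 e0 ae

0000e0ae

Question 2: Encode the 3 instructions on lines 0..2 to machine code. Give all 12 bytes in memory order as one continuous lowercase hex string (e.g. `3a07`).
000060ad00008045f4ffffa3

0. cmp fields op=0x2b:6|rd=2:3|rs=6:3|pad=0:20 → word ad600000h → 00 00 60 ad
1. str fields op=0x11:6|rd=3:3|rs=0:3|pad=0:20 → word 45800000h → 00 00 80 45
2. bl fields op=0x28:6|imm=-12:26 → word a3fffff4h → f4 ff ff a3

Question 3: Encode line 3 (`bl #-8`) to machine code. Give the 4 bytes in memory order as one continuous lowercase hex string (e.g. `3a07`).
line 3 (bl): pack op=0x28:6|imm=-8:26 = 0xa3fffff8; little→ f8 ff ff a3

f8ffffa3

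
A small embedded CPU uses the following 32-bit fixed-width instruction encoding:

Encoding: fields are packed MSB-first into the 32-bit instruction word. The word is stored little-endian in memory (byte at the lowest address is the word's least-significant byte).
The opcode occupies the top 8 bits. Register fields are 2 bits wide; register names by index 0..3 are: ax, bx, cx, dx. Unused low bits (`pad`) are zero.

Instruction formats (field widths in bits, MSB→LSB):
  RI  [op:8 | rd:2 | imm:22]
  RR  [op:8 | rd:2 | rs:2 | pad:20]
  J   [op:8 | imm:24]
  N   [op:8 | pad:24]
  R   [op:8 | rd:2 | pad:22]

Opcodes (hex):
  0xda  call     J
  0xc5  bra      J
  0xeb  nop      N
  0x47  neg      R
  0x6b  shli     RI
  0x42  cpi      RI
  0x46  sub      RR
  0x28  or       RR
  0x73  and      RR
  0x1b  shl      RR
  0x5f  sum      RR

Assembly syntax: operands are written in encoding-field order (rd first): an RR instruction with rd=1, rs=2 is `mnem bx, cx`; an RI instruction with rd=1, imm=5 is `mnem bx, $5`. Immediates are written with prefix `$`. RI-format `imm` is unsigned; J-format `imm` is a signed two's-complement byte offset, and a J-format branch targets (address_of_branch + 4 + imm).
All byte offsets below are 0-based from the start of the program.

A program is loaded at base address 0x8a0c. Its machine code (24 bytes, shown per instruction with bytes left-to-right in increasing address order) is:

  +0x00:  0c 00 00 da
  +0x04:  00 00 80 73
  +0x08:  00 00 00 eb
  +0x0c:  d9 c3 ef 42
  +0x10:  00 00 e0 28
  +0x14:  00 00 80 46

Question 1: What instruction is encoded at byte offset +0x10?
@+10  little-endian(00 00 e0 28) = 0x28e00000
  top 8b → 0x28 → or [RR]
  rd@[23:22]=0x3 ⇒ dx
  rs@[21:20]=0x2 ⇒ cx

or dx, cx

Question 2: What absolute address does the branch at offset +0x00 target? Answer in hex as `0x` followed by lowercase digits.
[00] 0c 00 00 da → 0xda00000c
  op=0xda00000c>>24=0xda ⇒ call (J)
  imm: (w>>0)&0xffffff=0xc → $12
  target = base 0x8a0c + off 0x00 + 4 + imm 12 = 0x8a1c

0x8a1c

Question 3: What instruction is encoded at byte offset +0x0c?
[0c] d9 c3 ef 42 → 0x42efc3d9
  op=0x42efc3d9>>24=0x42 ⇒ cpi (RI)
  rd: (w>>22)&0x3=0x3 → dx
  imm: (w>>0)&0x3fffff=0x2fc3d9 → $3130329

cpi dx, $3130329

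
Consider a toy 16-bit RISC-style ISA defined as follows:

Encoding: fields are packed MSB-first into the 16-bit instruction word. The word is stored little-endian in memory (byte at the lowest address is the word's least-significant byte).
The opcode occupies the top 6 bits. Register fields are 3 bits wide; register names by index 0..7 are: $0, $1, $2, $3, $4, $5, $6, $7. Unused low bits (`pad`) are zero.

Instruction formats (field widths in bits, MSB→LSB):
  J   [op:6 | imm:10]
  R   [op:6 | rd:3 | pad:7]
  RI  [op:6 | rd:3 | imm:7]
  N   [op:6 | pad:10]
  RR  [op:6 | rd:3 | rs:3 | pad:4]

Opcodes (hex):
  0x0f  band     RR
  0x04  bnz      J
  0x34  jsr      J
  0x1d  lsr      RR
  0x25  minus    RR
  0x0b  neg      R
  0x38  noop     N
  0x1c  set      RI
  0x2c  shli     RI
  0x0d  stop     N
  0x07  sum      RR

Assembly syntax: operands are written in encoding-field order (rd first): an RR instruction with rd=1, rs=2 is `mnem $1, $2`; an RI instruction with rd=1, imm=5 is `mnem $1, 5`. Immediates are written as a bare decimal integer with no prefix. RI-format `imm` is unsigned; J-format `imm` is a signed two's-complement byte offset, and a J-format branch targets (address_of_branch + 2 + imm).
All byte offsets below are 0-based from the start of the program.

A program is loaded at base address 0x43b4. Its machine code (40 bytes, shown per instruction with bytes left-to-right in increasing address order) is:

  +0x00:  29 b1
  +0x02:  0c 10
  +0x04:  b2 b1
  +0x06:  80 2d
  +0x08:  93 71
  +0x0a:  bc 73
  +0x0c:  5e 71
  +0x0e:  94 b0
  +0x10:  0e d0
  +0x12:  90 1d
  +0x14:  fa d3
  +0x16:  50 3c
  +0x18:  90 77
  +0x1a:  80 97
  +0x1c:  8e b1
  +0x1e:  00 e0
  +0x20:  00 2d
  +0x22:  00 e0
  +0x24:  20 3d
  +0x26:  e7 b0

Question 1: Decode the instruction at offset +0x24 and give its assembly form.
band $2, $2

@+24  little-endian(20 3d) = 0x3d20
  opcode bits[15:10]=0xf: band/RR
  rd@[9:7]=0x2 ⇒ $2
  rs@[6:4]=0x2 ⇒ $2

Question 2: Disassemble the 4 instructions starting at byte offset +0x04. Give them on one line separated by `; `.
shli $3, 50; neg $3; set $3, 19; set $7, 60

off 0x04: read b2 b1 as little → 0xb1b2
  op=0xb1b2>>10=0x2c ⇒ shli (RI)
  rd: (w>>7)&0x7=0x3 → $3
  imm: (w>>0)&0x7f=0x32 → 50
off 0x06: read 80 2d as little → 0x2d80
  op=0x2d80>>10=0xb ⇒ neg (R)
  rd: (w>>7)&0x7=0x3 → $3
off 0x08: read 93 71 as little → 0x7193
  op=0x7193>>10=0x1c ⇒ set (RI)
  rd: (w>>7)&0x7=0x3 → $3
  imm: (w>>0)&0x7f=0x13 → 19
off 0x0a: read bc 73 as little → 0x73bc
  op=0x73bc>>10=0x1c ⇒ set (RI)
  rd: (w>>7)&0x7=0x7 → $7
  imm: (w>>0)&0x7f=0x3c → 60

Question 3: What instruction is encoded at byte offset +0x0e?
[0e] 94 b0 → 0xb094
  opcode bits[15:10]=0x2c: shli/RI
  [9:7] rd=1 = $1
  [6:0] imm=20 = 20

shli $1, 20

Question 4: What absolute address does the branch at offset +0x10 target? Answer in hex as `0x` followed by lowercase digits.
0x43d4

[10] 0e d0 → 0xd00e
  top 6b → 0x34 → jsr [J]
  imm@[9:0]=0xe ⇒ 14
  target = base 0x43b4 + off 0x10 + 2 + imm 14 = 0x43d4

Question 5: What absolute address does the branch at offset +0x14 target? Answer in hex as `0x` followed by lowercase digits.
[14] fa d3 → 0xd3fa
  opcode bits[15:10]=0x34: jsr/J
  imm: (w>>0)&0x3ff=0x3fa (s10→-6) → -6
  target = base 0x43b4 + off 0x14 + 2 + imm -6 = 0x43c4

0x43c4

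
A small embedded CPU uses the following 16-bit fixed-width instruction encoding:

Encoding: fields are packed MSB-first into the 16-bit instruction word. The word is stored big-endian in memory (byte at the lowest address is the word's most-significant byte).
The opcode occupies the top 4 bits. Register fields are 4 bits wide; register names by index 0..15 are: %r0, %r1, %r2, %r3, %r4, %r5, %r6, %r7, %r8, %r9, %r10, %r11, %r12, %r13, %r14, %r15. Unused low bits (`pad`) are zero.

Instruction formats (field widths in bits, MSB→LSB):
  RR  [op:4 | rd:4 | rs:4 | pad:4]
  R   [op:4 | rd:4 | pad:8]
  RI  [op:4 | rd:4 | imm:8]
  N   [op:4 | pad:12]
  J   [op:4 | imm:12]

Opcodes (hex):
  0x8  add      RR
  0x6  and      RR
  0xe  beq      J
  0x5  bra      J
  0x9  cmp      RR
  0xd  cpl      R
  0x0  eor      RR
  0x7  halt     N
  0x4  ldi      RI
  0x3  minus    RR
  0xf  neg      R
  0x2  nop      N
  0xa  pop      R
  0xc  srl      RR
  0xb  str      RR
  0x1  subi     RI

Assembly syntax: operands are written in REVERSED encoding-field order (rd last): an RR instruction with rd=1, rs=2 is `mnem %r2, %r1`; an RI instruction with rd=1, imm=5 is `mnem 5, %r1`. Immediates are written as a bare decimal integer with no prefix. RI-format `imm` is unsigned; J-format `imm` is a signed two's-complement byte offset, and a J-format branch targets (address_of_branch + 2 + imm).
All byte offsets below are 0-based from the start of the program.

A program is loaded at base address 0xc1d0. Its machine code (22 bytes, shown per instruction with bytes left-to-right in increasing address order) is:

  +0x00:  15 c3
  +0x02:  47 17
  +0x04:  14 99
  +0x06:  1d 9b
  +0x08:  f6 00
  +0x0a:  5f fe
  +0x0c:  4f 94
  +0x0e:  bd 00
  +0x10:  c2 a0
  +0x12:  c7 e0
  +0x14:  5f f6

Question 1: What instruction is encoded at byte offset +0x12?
srl %r14, %r7

+0x12: c7 e0 ⇒ word 0xc7e0 (big)
  top 4b → 0xc → srl [RR]
  rd: (w>>8)&0xf=0x7 → %r7
  rs: (w>>4)&0xf=0xe → %r14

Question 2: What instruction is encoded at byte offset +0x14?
off 0x14: read 5f f6 as big → 0x5ff6
  opcode bits[15:12]=0x5: bra/J
  [11:0] imm=4086 (s12→-10) = -10

bra -10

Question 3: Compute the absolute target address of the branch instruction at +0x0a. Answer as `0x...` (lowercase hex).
0xc1da

off 0x0a: read 5f fe as big → 0x5ffe
  top 4b → 0x5 → bra [J]
  [11:0] imm=4094 (s12→-2) = -2
  target = base 0xc1d0 + off 0x0a + 2 + imm -2 = 0xc1da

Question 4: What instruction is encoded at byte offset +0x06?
+0x06: 1d 9b ⇒ word 0x1d9b (big)
  opcode bits[15:12]=0x1: subi/RI
  [11:8] rd=13 = %r13
  [7:0] imm=155 = 155

subi 155, %r13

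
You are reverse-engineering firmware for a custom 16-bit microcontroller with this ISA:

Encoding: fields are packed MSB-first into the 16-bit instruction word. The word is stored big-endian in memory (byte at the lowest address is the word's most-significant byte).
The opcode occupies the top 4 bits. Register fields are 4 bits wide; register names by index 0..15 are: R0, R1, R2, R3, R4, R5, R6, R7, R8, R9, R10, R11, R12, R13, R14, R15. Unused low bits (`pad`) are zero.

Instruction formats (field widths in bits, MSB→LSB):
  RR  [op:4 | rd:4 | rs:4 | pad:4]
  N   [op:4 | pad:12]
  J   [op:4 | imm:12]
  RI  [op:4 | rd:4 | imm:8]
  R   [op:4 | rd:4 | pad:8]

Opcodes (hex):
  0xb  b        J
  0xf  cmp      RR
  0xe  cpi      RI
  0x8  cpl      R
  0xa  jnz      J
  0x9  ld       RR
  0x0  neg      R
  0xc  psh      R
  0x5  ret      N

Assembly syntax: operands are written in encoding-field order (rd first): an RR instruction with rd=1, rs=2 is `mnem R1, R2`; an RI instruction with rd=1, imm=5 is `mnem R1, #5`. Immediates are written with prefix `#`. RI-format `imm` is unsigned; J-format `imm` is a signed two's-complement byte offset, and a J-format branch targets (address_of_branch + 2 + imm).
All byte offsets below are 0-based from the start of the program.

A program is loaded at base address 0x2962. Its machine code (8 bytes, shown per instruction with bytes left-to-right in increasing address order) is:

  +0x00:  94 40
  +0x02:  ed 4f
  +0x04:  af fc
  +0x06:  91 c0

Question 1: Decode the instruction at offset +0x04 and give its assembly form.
jnz #-4

off 0x04: read af fc as big → 0xaffc
  opcode bits[15:12]=0xa: jnz/J
  [11:0] imm=4092 (s12→-4) = #-4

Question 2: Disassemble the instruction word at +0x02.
off 0x02: read ed 4f as big → 0xed4f
  top 4b → 0xe → cpi [RI]
  [11:8] rd=13 = R13
  [7:0] imm=79 = #79

cpi R13, #79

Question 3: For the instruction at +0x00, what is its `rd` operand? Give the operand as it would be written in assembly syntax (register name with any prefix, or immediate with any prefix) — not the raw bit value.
R4

[00] 94 40 → 0x9440
  top 4b → 0x9 → ld [RR]
  rd@[11:8]=0x4 ⇒ R4
  rs@[7:4]=0x4 ⇒ R4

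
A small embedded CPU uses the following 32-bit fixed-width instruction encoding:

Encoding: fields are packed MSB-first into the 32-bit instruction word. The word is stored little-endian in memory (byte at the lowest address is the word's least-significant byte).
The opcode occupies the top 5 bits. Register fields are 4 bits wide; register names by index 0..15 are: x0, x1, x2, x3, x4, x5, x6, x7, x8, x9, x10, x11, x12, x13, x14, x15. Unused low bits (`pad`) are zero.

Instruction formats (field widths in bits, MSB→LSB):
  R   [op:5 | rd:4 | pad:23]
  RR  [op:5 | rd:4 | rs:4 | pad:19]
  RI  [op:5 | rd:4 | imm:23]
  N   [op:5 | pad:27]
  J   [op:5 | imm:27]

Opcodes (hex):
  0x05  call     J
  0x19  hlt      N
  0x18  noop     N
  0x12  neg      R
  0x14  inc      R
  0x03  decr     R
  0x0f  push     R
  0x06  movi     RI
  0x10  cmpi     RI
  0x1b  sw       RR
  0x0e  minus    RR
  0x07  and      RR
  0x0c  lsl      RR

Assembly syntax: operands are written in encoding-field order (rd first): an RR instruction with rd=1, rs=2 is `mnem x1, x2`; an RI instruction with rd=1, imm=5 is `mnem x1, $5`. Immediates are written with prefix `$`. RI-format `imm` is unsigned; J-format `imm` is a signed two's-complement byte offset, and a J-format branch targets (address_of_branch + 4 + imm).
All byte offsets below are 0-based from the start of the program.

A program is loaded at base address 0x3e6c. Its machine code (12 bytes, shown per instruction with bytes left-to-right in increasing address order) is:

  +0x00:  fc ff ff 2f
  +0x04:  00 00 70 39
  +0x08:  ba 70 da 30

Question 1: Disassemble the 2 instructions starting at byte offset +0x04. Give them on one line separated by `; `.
@+04  little-endian(00 00 70 39) = 0x39700000
  op=0x39700000>>27=0x7 ⇒ and (RR)
  [26:23] rd=2 = x2
  [22:19] rs=14 = x14
@+08  little-endian(ba 70 da 30) = 0x30da70ba
  op=0x30da70ba>>27=0x6 ⇒ movi (RI)
  [26:23] rd=1 = x1
  [22:0] imm=5927098 = $5927098

and x2, x14; movi x1, $5927098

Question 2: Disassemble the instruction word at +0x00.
call $-4

@+00  little-endian(fc ff ff 2f) = 0x2ffffffc
  top 5b → 0x5 → call [J]
  imm@[26:0]=0x7fffffc (s27→-4) ⇒ $-4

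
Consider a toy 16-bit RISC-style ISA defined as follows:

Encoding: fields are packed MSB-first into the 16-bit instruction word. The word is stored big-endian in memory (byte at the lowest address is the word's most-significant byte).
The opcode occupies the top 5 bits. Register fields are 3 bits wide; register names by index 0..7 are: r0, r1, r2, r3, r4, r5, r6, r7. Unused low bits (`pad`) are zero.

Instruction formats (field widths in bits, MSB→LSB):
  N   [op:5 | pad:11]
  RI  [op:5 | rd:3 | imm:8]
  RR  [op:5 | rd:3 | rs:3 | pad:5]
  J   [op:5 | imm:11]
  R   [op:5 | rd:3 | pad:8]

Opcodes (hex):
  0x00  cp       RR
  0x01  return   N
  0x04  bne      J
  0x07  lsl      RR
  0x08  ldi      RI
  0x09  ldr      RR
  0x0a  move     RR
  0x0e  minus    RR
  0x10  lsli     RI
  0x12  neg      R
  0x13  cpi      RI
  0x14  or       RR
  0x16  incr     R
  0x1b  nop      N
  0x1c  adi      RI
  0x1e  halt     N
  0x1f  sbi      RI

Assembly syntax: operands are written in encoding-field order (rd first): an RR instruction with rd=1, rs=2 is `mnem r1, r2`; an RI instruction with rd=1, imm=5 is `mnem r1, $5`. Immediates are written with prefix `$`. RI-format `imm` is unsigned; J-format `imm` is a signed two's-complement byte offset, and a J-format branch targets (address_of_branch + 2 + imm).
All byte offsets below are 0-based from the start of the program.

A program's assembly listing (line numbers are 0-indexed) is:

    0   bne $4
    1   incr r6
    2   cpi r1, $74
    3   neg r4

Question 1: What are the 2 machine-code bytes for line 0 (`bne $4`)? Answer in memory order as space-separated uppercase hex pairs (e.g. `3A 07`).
L0: bne op=0x4:5|imm=4:11 ⇒ 0x2004 ⇒ big 20 04

20 04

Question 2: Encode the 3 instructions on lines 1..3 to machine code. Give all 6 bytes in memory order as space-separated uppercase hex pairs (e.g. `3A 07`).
B6 00 99 4A 94 00

line 1 (incr): pack op=0x16:5|rd=6:3|pad=0:8 = 0xb600; big→ b6 00
line 2 (cpi): pack op=0x13:5|rd=1:3|imm=74:8 = 0x994a; big→ 99 4a
line 3 (neg): pack op=0x12:5|rd=4:3|pad=0:8 = 0x9400; big→ 94 00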